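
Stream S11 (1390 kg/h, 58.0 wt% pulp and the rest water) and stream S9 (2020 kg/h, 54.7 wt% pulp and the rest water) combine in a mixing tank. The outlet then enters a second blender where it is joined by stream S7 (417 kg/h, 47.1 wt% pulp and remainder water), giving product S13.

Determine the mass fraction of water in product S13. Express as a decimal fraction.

Overall, product flow = 3827 kg/h.
water in = 1390×0.420 + 2020×0.453 + 417×0.529 = 1719.5 kg/h.
water fraction in S13 = 0.449.

0.449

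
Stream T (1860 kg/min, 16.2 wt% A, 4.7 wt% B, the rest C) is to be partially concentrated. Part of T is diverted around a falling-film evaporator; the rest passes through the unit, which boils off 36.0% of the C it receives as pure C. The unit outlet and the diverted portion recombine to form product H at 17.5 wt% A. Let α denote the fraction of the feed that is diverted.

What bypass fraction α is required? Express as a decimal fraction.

All 1860×0.162 = 301.32 kg/min of A reaches H, so H = 301.32/0.175 = 1721.8 kg/min and vapour = 138.17 kg/min.
The evaporator receives (1−α)·1860 of feed at 0.791 C and removes 0.360 of that C:
0.360×0.791×(1−α)×1860 = 138.17
(1−α) = 138.17/529.65 = 0.2609;  α = 0.7391.

0.739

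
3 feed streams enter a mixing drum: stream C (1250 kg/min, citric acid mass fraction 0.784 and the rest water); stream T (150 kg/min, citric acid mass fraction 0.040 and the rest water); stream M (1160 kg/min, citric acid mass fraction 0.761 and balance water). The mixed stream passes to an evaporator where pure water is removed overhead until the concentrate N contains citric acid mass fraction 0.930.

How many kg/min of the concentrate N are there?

2009 kg/min

citric acid entering = 1250×0.784 + 150×0.040 + 1160×0.761 = 1868.8 kg/min.
All citric acid reports to N, so N = 1868.8/0.930 = 2009.4 kg/min.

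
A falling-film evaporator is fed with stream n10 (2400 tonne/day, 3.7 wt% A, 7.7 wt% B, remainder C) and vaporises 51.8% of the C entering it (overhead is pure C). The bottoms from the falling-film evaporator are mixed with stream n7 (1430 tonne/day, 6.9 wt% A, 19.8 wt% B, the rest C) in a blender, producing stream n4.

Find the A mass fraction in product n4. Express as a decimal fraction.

Vapour removed = 0.518×0.886×2400 = 1101.5 tonne/day; concentrate = 1298.5 tonne/day.
A reaching the mixer = 88.8 (from concentrate) + 1430×0.069 = 187.47 tonne/day.
Product flow = 1298.5 + 1430 = 2728.5 tonne/day; A fraction = 0.069.

0.069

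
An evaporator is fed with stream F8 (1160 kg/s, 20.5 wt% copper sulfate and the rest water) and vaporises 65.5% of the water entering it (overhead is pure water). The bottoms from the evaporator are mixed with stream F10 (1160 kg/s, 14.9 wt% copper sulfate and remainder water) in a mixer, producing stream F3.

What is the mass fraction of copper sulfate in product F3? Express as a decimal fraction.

Vapour removed = 0.655×0.795×1160 = 604.04 kg/s; concentrate = 555.96 kg/s.
copper sulfate reaching the mixer = 237.8 (from concentrate) + 1160×0.149 = 410.64 kg/s.
Product flow = 555.96 + 1160 = 1716 kg/s; copper sulfate fraction = 0.239.

0.239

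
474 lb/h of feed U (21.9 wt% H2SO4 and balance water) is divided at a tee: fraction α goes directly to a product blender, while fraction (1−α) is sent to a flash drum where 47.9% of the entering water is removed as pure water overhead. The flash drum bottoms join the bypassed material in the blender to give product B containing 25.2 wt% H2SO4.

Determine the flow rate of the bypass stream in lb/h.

308.1 lb/h

All 474×0.219 = 103.81 lb/h of H2SO4 reaches B, so B = 103.81/0.252 = 411.93 lb/h and vapour = 62.071 lb/h.
The evaporator receives (1−α)·474 of feed at 0.781 water and removes 0.479 of that water:
0.479×0.781×(1−α)×474 = 62.071
(1−α) = 62.071/177.32 = 0.3500;  α = 0.6500.
Bypass flow = 0.6500×474 = 308.08 lb/h.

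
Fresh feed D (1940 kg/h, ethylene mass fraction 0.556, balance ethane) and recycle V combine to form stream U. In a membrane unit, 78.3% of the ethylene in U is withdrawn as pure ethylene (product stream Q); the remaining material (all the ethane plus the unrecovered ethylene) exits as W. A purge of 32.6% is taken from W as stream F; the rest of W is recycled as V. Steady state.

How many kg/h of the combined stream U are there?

3906 kg/h

ethane enters only via D and leaves only via the purge: 1940×0.444 = 0.326×(ethane in W), and the membrane unit passes all ethane, so ethane in U = ethane in W = 2642.2 kg/h.
ethylene in U: m_A = 1940×0.556 + (1−0.326)·(1−0.783)·m_A, so m_A = 1078.6/0.8537 = 1263.4 kg/h.
U = 1263.4 + 2642.2 = 3905.6 kg/h.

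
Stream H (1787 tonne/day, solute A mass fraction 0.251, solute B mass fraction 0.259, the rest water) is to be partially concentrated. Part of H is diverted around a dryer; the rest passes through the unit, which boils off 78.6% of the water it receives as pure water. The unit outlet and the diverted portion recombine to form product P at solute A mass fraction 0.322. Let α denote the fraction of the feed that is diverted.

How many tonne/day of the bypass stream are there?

763.9 tonne/day

All 1787×0.251 = 448.54 tonne/day of solute A reaches P, so P = 448.54/0.322 = 1393 tonne/day and vapour = 394.03 tonne/day.
The evaporator receives (1−α)·1787 of feed at 0.490 water and removes 0.786 of that water:
0.786×0.490×(1−α)×1787 = 394.03
(1−α) = 394.03/688.25 = 0.5725;  α = 0.4275.
Bypass flow = 0.4275×1787 = 763.92 tonne/day.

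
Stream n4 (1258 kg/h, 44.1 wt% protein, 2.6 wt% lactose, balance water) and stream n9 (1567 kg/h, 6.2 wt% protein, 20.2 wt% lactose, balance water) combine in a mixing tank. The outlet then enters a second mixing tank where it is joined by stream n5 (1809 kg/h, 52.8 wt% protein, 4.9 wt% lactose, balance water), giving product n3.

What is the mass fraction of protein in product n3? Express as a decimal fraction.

0.3468

Overall, product flow = 4634 kg/h.
protein in = 1258×0.441 + 1567×0.062 + 1809×0.528 = 1607.1 kg/h.
protein fraction in n3 = 0.3468.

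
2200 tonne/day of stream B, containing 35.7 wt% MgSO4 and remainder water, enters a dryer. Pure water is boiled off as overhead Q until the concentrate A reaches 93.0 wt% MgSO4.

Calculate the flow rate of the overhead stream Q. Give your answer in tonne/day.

1355 tonne/day

MgSO4 is conserved: 2200×0.357 = 785.4 tonne/day all reports to the concentrate.
Concentrate = 785.4/(target fraction) = 844.52 tonne/day.
Overhead = 2200 − 844.52 = 1355.5 tonne/day.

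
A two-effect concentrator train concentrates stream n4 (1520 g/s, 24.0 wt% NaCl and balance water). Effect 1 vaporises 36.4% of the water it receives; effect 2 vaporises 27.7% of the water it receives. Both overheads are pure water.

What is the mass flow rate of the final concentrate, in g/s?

896 g/s

water in feed = 1520×0.760 = 1155.2 g/s.
After stage 1: water left = (1−0.364)×1155.2 = 734.71; stream total = 1099.5 g/s.
After stage 2: water left = (1−0.277)×734.71 = 531.19; final concentrate = 895.99 g/s.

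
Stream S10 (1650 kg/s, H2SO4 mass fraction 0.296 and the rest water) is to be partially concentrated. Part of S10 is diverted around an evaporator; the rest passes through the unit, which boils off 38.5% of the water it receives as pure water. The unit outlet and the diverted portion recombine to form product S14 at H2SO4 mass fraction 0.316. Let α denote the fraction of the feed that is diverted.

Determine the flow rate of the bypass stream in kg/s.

1265 kg/s

All 1650×0.296 = 488.4 kg/s of H2SO4 reaches S14, so S14 = 488.4/0.316 = 1545.6 kg/s and vapour = 104.43 kg/s.
The evaporator receives (1−α)·1650 of feed at 0.704 water and removes 0.385 of that water:
0.385×0.704×(1−α)×1650 = 104.43
(1−α) = 104.43/447.22 = 0.2335;  α = 0.7665.
Bypass flow = 0.7665×1650 = 1264.7 kg/s.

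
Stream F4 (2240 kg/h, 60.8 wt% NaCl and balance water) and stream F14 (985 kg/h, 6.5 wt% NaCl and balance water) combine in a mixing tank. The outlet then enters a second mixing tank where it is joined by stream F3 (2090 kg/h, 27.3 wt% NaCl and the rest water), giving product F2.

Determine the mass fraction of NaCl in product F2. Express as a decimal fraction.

Overall, product flow = 5315 kg/h.
NaCl in = 2240×0.608 + 985×0.065 + 2090×0.273 = 1996.5 kg/h.
NaCl fraction in F2 = 0.3756.

0.3756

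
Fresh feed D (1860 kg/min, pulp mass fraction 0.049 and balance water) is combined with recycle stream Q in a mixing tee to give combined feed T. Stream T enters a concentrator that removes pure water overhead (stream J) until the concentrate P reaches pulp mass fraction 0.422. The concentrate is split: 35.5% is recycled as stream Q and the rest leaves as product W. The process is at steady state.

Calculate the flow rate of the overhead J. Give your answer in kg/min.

Overall pulp balance (none leaves overhead): pulp in fresh feed = pulp in product, i.e. 1860×0.049 = (1−0.355)·P·0.422.
P = 91.14/(0.422×0.645) = 334.84 kg/min.
Recycle Q = 0.355×334.84 = 118.87 kg/min.
Combined feed T = 1860 + 118.87 = 1978.9 kg/min.
Overhead J = T − P = 1978.9 − 334.84 = 1644 kg/min.

1644 kg/min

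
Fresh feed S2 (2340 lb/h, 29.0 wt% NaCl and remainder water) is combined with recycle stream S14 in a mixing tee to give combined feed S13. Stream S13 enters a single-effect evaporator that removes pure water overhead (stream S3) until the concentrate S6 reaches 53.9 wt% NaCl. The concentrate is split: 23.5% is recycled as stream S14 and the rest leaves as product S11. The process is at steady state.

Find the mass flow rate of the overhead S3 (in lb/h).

1081 lb/h

Overall NaCl balance (none leaves overhead): NaCl in fresh feed = NaCl in product, i.e. 2340×0.290 = (1−0.235)·S6·0.539.
S6 = 678.6/(0.539×0.765) = 1645.7 lb/h.
Recycle S14 = 0.235×1645.7 = 386.75 lb/h.
Combined feed S13 = 2340 + 386.75 = 2726.8 lb/h.
Overhead S3 = S13 − S6 = 2726.8 − 1645.7 = 1081 lb/h.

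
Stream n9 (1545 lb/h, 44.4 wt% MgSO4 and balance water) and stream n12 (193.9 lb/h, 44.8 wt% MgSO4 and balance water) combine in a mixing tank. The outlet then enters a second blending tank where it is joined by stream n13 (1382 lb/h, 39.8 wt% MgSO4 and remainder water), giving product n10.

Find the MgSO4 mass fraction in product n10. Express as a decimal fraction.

0.424

Overall, product flow = 3120.9 lb/h.
MgSO4 in = 1545×0.444 + 193.9×0.448 + 1382×0.398 = 1322.9 lb/h.
MgSO4 fraction in n10 = 0.424.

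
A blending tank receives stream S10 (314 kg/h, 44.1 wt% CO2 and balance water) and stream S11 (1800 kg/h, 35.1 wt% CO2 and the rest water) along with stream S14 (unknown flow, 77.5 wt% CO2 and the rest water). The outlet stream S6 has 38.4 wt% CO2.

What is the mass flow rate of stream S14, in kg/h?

Let S14 be the unknown flow. Total out = 2114 + S14.
CO2 balance: 770.27 + 0.775·S14 = 0.384·(2114 + S14)
(0.775 − 0.384)·S14 = 0.384×2114 − 770.27 = 41.502
S14 = 41.502 / 0.391 = 106.14 kg/h

106.1 kg/h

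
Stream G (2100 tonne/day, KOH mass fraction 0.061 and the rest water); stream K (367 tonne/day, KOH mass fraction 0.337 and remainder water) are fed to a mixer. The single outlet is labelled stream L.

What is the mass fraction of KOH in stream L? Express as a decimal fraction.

0.102

Total flow out = 2100 + 367 = 2467 tonne/day.
KOH in = 2100×0.061 + 367×0.337 = 251.78 tonne/day.
KOH mass fraction in L = 251.78/2467 = 0.102.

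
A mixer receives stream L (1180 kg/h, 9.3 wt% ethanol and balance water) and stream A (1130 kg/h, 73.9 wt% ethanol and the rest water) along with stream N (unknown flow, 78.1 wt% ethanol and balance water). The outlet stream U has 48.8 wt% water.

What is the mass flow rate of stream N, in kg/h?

Let N be the unknown flow. Total out = 2310 + N.
water balance: 1365.2 + 0.219·N = 0.488·(2310 + N)
(0.219 − 0.488)·N = 0.488×2310 − 1365.2 = -237.91
N = -237.91 / -0.269 = 884.42 kg/h

884.4 kg/h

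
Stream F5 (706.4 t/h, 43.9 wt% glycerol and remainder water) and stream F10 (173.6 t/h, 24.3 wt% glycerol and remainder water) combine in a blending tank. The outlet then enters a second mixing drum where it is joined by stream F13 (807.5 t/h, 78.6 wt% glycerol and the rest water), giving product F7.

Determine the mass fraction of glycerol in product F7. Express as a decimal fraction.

0.5849

Overall, product flow = 1687.5 t/h.
glycerol in = 706.4×0.439 + 173.6×0.243 + 807.5×0.786 = 986.99 t/h.
glycerol fraction in F7 = 0.5849.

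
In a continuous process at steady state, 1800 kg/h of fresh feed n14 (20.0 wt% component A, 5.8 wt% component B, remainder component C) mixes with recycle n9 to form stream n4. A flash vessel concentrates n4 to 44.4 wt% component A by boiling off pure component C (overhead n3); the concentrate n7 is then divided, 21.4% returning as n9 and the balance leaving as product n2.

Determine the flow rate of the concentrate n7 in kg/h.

Overall component A balance (none leaves overhead): component A in fresh feed = component A in product, i.e. 1800×0.200 = (1−0.214)·n7·0.444.
n7 = 360/(0.444×0.786) = 1031.6 kg/h.

1032 kg/h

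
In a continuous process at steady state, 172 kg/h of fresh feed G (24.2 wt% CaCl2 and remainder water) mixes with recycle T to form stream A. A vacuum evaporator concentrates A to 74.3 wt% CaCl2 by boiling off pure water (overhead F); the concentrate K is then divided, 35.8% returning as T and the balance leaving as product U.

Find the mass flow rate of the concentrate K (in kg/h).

87.26 kg/h

Overall CaCl2 balance (none leaves overhead): CaCl2 in fresh feed = CaCl2 in product, i.e. 172×0.242 = (1−0.358)·K·0.743.
K = 41.624/(0.743×0.642) = 87.261 kg/h.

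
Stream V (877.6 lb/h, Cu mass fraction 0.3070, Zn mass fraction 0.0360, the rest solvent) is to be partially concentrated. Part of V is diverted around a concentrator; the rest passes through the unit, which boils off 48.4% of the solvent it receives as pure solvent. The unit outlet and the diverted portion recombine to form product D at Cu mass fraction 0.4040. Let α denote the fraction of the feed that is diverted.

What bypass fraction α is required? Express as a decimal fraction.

All 877.6×0.307 = 269.42 lb/h of Cu reaches D, so D = 269.42/0.404 = 666.89 lb/h and vapour = 210.71 lb/h.
The evaporator receives (1−α)·877.6 of feed at 0.657 solvent and removes 0.484 of that solvent:
0.484×0.657×(1−α)×877.6 = 210.71
(1−α) = 210.71/279.07 = 0.7551;  α = 0.2449.

0.245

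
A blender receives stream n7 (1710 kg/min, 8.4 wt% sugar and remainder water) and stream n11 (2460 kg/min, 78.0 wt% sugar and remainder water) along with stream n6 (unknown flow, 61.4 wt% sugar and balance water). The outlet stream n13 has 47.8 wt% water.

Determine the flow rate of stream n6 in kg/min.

1242 kg/min

Let n6 be the unknown flow. Total out = 4170 + n6.
water balance: 2107.6 + 0.386·n6 = 0.478·(4170 + n6)
(0.386 − 0.478)·n6 = 0.478×4170 − 2107.6 = -114.3
n6 = -114.3 / -0.092 = 1242.4 kg/min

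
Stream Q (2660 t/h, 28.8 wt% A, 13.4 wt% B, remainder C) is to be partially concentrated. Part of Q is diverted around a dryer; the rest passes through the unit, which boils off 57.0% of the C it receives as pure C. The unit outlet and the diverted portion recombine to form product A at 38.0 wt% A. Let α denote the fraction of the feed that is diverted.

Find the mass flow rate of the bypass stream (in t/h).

All 2660×0.288 = 766.08 t/h of A reaches A, so A = 766.08/0.380 = 2016 t/h and vapour = 644 t/h.
The evaporator receives (1−α)·2660 of feed at 0.578 C and removes 0.570 of that C:
0.570×0.578×(1−α)×2660 = 644
(1−α) = 644/876.36 = 0.7349;  α = 0.2651.
Bypass flow = 0.2651×2660 = 705.29 t/h.

705.3 t/h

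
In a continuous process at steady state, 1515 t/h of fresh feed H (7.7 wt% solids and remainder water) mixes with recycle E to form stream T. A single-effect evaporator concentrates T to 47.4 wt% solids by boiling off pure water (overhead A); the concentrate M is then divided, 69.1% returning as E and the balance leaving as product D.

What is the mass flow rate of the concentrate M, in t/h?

Overall solids balance (none leaves overhead): solids in fresh feed = solids in product, i.e. 1515×0.077 = (1−0.691)·M·0.474.
M = 116.66/(0.474×0.309) = 796.46 t/h.

796.5 t/h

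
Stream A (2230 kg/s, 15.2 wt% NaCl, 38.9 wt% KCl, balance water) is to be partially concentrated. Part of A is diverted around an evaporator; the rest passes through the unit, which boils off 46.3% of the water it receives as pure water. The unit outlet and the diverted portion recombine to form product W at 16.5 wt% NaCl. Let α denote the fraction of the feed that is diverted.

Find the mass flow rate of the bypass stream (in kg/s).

All 2230×0.152 = 338.96 kg/s of NaCl reaches W, so W = 338.96/0.165 = 2054.3 kg/s and vapour = 175.7 kg/s.
The evaporator receives (1−α)·2230 of feed at 0.459 water and removes 0.463 of that water:
0.463×0.459×(1−α)×2230 = 175.7
(1−α) = 175.7/473.91 = 0.3707;  α = 0.6293.
Bypass flow = 0.6293×2230 = 1403.3 kg/s.

1403 kg/s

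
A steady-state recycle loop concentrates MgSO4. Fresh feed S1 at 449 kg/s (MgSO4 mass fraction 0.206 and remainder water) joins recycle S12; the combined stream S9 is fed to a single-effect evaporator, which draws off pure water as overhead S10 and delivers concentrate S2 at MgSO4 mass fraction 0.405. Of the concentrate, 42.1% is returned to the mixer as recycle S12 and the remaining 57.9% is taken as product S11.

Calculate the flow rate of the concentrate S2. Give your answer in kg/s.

394.4 kg/s

Overall MgSO4 balance (none leaves overhead): MgSO4 in fresh feed = MgSO4 in product, i.e. 449×0.206 = (1−0.421)·S2·0.405.
S2 = 92.494/(0.405×0.579) = 394.44 kg/s.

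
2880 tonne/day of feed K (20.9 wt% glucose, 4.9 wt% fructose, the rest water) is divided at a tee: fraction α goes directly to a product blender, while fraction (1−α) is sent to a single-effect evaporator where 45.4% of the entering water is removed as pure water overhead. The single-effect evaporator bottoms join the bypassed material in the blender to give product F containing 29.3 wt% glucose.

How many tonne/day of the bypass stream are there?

429 tonne/day

All 2880×0.209 = 601.92 tonne/day of glucose reaches F, so F = 601.92/0.293 = 2054.3 tonne/day and vapour = 825.67 tonne/day.
The evaporator receives (1−α)·2880 of feed at 0.742 water and removes 0.454 of that water:
0.454×0.742×(1−α)×2880 = 825.67
(1−α) = 825.67/970.18 = 0.8510;  α = 0.1490.
Bypass flow = 0.1490×2880 = 428.99 tonne/day.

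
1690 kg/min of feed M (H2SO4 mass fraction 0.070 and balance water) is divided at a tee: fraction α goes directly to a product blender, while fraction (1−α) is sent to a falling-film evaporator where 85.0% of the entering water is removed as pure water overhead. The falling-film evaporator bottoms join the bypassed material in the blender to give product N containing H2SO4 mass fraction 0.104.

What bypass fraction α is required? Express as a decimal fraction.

0.586

All 1690×0.070 = 118.3 kg/min of H2SO4 reaches N, so N = 118.3/0.104 = 1137.5 kg/min and vapour = 552.5 kg/min.
The evaporator receives (1−α)·1690 of feed at 0.930 water and removes 0.850 of that water:
0.850×0.930×(1−α)×1690 = 552.5
(1−α) = 552.5/1335.9 = 0.4136;  α = 0.5864.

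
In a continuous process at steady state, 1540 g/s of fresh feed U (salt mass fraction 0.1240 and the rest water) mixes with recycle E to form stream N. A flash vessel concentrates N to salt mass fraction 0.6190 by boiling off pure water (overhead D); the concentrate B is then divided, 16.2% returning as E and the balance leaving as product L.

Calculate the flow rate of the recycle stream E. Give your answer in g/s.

Overall salt balance (none leaves overhead): salt in fresh feed = salt in product, i.e. 1540×0.124 = (1−0.162)·B·0.619.
B = 190.96/(0.619×0.838) = 368.14 g/s.
Recycle E = 0.162×368.14 = 59.638 g/s.

59.64 g/s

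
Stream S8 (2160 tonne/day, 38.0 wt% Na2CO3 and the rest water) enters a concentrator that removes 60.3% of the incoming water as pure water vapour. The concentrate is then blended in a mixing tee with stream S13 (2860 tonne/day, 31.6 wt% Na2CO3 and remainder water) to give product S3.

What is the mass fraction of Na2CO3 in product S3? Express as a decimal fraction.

0.409

Vapour removed = 0.603×0.620×2160 = 807.54 tonne/day; concentrate = 1352.5 tonne/day.
Na2CO3 reaching the mixer = 820.8 (from concentrate) + 2860×0.316 = 1724.6 tonne/day.
Product flow = 1352.5 + 2860 = 4212.5 tonne/day; Na2CO3 fraction = 0.409.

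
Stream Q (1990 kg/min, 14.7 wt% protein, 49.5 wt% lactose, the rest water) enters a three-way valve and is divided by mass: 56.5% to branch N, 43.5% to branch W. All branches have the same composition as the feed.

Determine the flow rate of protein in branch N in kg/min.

165.3 kg/min

Branch N total = 0.565×1990 = 1124.3 kg/min.
protein in N = 0.147×1124.3 = 165.28 kg/min.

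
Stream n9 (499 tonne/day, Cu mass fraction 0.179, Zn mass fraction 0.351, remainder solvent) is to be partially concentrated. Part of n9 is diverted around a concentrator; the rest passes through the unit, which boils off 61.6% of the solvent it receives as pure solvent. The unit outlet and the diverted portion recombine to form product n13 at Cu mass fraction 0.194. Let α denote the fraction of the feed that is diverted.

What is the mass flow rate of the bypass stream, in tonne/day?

365.7 tonne/day

All 499×0.179 = 89.321 tonne/day of Cu reaches n13, so n13 = 89.321/0.194 = 460.42 tonne/day and vapour = 38.582 tonne/day.
The evaporator receives (1−α)·499 of feed at 0.470 solvent and removes 0.616 of that solvent:
0.616×0.470×(1−α)×499 = 38.582
(1−α) = 38.582/144.47 = 0.2671;  α = 0.7329.
Bypass flow = 0.7329×499 = 365.74 tonne/day.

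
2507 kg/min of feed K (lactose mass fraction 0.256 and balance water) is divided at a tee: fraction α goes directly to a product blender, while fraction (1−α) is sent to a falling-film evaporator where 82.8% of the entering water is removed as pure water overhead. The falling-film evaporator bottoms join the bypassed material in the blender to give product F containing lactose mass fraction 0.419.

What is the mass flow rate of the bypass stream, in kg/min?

All 2507×0.256 = 641.79 kg/min of lactose reaches F, so F = 641.79/0.419 = 1531.7 kg/min and vapour = 975.28 kg/min.
The evaporator receives (1−α)·2507 of feed at 0.744 water and removes 0.828 of that water:
0.828×0.744×(1−α)×2507 = 975.28
(1−α) = 975.28/1544.4 = 0.6315;  α = 0.3685.
Bypass flow = 0.3685×2507 = 923.84 kg/min.

923.8 kg/min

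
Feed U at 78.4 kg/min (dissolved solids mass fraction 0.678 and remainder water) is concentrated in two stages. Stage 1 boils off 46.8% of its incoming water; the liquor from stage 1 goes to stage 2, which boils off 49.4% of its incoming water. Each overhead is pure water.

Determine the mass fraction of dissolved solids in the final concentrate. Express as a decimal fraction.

0.887

water in feed = 78.4×0.322 = 25.245 kg/min.
After stage 1: water left = (1−0.468)×25.245 = 13.43; stream total = 66.585 kg/min.
After stage 2: water left = (1−0.494)×13.43 = 6.7957; final concentrate = 59.951 kg/min.
dissolved solids fraction = 53.155/59.951 = 0.887.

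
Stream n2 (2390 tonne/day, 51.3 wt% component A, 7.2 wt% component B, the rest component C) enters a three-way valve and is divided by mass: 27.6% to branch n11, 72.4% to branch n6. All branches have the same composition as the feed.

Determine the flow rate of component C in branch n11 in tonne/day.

Branch n11 total = 0.276×2390 = 659.64 tonne/day.
component C in n11 = 0.415×659.64 = 273.75 tonne/day.

273.8 tonne/day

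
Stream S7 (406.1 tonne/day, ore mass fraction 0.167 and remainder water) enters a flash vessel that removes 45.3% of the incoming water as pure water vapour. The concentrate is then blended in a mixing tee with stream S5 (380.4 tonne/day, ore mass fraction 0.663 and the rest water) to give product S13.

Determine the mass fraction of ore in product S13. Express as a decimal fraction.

Vapour removed = 0.453×0.833×406.1 = 153.24 tonne/day; concentrate = 252.86 tonne/day.
ore reaching the mixer = 67.819 (from concentrate) + 380.4×0.663 = 320.02 tonne/day.
Product flow = 252.86 + 380.4 = 633.26 tonne/day; ore fraction = 0.505.

0.505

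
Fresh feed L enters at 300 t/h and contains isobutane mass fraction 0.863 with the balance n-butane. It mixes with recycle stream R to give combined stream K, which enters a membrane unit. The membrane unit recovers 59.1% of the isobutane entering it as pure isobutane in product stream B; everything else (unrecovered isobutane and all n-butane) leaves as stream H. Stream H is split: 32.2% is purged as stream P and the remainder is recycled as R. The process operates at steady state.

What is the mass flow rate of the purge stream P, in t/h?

88.28 t/h

n-butane enters only via L and leaves only via the purge: 300×0.137 = 0.322×(n-butane in H), and the membrane unit passes all n-butane, so n-butane in K = n-butane in H = 127.64 t/h.
isobutane in K: m_A = 300×0.863 + (1−0.322)·(1−0.591)·m_A, so m_A = 258.9/0.7227 = 358.24 t/h.
H = (1−0.591)×358.24 + 127.64 = 274.16 t/h.
Purge P = 0.322×274.16 = 88.28 t/h.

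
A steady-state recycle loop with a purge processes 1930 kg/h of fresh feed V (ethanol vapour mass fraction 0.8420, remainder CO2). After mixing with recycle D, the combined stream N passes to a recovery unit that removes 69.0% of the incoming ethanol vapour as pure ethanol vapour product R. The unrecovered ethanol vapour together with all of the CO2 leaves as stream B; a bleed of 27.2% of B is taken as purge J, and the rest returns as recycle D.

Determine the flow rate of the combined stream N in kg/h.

CO2 enters only via V and leaves only via the purge: 1930×0.158 = 0.272×(CO2 in B), and the recovery unit passes all CO2, so CO2 in N = CO2 in B = 1121.1 kg/h.
ethanol vapour in N: m_A = 1930×0.842 + (1−0.272)·(1−0.690)·m_A, so m_A = 1625.1/0.7743 = 2098.7 kg/h.
N = 2098.7 + 1121.1 = 3219.8 kg/h.

3220 kg/h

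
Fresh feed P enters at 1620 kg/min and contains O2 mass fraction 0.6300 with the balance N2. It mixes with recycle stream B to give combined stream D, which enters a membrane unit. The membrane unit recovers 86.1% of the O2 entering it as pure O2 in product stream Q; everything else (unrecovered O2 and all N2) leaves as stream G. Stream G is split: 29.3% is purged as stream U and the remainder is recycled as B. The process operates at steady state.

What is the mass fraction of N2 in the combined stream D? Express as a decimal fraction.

N2 enters only via P and leaves only via the purge: 1620×0.370 = 0.293×(N2 in G), and the membrane unit passes all N2, so N2 in D = N2 in G = 2045.7 kg/min.
O2 in D: m_A = 1620×0.630 + (1−0.293)·(1−0.861)·m_A, so m_A = 1020.6/0.9017 = 1131.8 kg/min.
D = 1131.8 + 2045.7 = 3177.6 kg/min.
N2 fraction in D = 2045.7/3177.6 = 0.6438.

0.6438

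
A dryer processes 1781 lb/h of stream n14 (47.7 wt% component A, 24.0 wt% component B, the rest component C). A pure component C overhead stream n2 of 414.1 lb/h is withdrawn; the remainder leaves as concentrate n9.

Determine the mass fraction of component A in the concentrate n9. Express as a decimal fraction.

0.622

component A is not removed: 1781×0.477 = 849.54 lb/h of component A enters n9.
Concentrate = 1781 − 414.1 = 1366.9 lb/h.
Mass fraction = 849.54/1366.9 = 0.622.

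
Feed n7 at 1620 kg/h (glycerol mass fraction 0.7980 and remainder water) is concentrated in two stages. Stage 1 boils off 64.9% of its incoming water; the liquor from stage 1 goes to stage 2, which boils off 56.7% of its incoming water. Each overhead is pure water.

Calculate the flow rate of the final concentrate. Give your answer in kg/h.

1342 kg/h

water in feed = 1620×0.202 = 327.24 kg/h.
After stage 1: water left = (1−0.649)×327.24 = 114.86; stream total = 1407.6 kg/h.
After stage 2: water left = (1−0.567)×114.86 = 49.735; final concentrate = 1342.5 kg/h.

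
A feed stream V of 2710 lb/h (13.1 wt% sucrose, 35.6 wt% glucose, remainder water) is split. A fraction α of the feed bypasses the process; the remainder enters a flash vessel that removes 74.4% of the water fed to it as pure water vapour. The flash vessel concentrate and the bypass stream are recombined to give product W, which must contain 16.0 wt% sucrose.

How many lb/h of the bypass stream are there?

All 2710×0.131 = 355.01 lb/h of sucrose reaches W, so W = 355.01/0.160 = 2218.8 lb/h and vapour = 491.19 lb/h.
The evaporator receives (1−α)·2710 of feed at 0.513 water and removes 0.744 of that water:
0.744×0.513×(1−α)×2710 = 491.19
(1−α) = 491.19/1034.3 = 0.4749;  α = 0.5251.
Bypass flow = 0.5251×2710 = 1423.1 lb/h.

1423 lb/h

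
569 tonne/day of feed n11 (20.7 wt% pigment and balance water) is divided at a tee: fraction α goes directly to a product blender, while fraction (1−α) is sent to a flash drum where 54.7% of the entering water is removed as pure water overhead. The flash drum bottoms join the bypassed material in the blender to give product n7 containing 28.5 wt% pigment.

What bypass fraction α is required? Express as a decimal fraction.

0.369

All 569×0.207 = 117.78 tonne/day of pigment reaches n7, so n7 = 117.78/0.285 = 413.27 tonne/day and vapour = 155.73 tonne/day.
The evaporator receives (1−α)·569 of feed at 0.793 water and removes 0.547 of that water:
0.547×0.793×(1−α)×569 = 155.73
(1−α) = 155.73/246.82 = 0.6309;  α = 0.3691.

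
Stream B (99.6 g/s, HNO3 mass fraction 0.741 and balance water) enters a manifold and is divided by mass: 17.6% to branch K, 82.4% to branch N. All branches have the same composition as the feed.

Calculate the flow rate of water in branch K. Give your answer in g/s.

4.54 g/s

Branch K total = 0.176×99.6 = 17.53 g/s.
water in K = 0.259×17.53 = 4.5402 g/s.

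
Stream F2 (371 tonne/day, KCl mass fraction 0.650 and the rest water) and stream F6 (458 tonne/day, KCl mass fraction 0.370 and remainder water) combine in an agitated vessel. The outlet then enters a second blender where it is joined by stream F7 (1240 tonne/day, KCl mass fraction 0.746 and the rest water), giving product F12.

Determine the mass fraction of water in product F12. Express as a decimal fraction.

Overall, product flow = 2069 tonne/day.
water in = 371×0.350 + 458×0.630 + 1240×0.254 = 733.35 tonne/day.
water fraction in F12 = 0.354.

0.354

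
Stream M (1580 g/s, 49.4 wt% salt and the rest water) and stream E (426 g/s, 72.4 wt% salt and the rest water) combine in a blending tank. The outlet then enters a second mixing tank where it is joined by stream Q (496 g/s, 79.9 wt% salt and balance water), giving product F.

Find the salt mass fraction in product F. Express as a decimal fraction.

Overall, product flow = 2502 g/s.
salt in = 1580×0.494 + 426×0.724 + 496×0.799 = 1485.2 g/s.
salt fraction in F = 0.5936.

0.5936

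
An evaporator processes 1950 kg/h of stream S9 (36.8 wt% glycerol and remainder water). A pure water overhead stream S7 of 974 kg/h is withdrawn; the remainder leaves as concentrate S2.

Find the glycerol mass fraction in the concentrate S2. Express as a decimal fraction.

0.735

glycerol is not removed: 1950×0.368 = 717.6 kg/h of glycerol enters S2.
Concentrate = 1950 − 974 = 976 kg/h.
Mass fraction = 717.6/976 = 0.735.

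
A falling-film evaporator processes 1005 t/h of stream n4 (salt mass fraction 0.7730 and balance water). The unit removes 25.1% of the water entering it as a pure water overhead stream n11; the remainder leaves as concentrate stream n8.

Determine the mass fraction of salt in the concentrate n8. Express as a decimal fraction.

0.8197

salt is not removed: 1005×0.773 = 776.87 t/h of salt enters n8.
water entering = 1005×0.227 = 228.14 t/h; overhead removed = 0.251×228.14 = 57.262 t/h.
Concentrate = 1005 − 57.262 = 947.74 t/h.
Mass fraction = 776.87/947.74 = 0.8197.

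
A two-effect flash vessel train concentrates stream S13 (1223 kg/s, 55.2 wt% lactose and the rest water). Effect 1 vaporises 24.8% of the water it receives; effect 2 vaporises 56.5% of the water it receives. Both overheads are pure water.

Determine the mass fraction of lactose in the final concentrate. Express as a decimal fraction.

0.790

water in feed = 1223×0.448 = 547.9 kg/s.
After stage 1: water left = (1−0.248)×547.9 = 412.02; stream total = 1087.1 kg/s.
After stage 2: water left = (1−0.565)×412.02 = 179.23; final concentrate = 854.33 kg/s.
lactose fraction = 675.1/854.33 = 0.790.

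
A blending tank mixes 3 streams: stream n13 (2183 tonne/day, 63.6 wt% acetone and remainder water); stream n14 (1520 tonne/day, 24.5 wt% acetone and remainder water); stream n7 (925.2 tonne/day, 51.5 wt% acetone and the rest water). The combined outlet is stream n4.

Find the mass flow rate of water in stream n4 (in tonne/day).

2391 tonne/day

water out = water in = 2183×0.364 + 1520×0.755 + 925.2×0.485 = 2390.9 tonne/day.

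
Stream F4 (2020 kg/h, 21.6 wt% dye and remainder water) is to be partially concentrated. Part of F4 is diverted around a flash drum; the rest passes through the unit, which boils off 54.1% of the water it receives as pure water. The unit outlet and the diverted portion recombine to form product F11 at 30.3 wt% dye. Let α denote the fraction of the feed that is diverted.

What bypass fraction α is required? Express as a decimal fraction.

0.323

All 2020×0.216 = 436.32 kg/h of dye reaches F11, so F11 = 436.32/0.303 = 1440 kg/h and vapour = 580 kg/h.
The evaporator receives (1−α)·2020 of feed at 0.784 water and removes 0.541 of that water:
0.541×0.784×(1−α)×2020 = 580
(1−α) = 580/856.77 = 0.6770;  α = 0.3230.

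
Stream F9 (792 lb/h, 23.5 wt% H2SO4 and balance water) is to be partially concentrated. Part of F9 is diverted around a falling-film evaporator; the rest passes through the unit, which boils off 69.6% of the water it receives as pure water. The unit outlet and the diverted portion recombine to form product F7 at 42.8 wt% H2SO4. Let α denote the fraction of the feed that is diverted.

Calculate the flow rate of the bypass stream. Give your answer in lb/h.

121.2 lb/h

All 792×0.235 = 186.12 lb/h of H2SO4 reaches F7, so F7 = 186.12/0.428 = 434.86 lb/h and vapour = 357.14 lb/h.
The evaporator receives (1−α)·792 of feed at 0.765 water and removes 0.696 of that water:
0.696×0.765×(1−α)×792 = 357.14
(1−α) = 357.14/421.69 = 0.8469;  α = 0.1531.
Bypass flow = 0.1531×792 = 121.24 lb/h.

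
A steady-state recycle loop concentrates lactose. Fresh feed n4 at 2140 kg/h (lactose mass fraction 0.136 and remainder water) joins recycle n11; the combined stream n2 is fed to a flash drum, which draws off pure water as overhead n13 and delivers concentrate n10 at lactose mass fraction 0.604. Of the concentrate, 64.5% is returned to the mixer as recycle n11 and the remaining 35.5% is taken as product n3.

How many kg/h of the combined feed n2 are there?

Overall lactose balance (none leaves overhead): lactose in fresh feed = lactose in product, i.e. 2140×0.136 = (1−0.645)·n10·0.604.
n10 = 291.04/(0.604×0.355) = 1357.3 kg/h.
Recycle n11 = 0.645×1357.3 = 875.48 kg/h.
Combined feed n2 = 2140 + 875.48 = 3015.5 kg/h.

3015 kg/h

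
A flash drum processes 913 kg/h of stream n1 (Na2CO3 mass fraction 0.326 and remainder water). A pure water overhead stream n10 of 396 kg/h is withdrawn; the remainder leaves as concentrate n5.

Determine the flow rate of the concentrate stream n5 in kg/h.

517 kg/h

Concentrate = 913 − 396 = 517 kg/h.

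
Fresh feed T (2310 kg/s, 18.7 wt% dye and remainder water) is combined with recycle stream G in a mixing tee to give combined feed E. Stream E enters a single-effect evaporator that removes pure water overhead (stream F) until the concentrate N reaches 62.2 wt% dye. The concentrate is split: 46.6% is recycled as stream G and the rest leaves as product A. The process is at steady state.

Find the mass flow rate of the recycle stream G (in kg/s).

Overall dye balance (none leaves overhead): dye in fresh feed = dye in product, i.e. 2310×0.187 = (1−0.466)·N·0.622.
N = 431.97/(0.622×0.534) = 1300.5 kg/s.
Recycle G = 0.466×1300.5 = 606.05 kg/s.

606 kg/s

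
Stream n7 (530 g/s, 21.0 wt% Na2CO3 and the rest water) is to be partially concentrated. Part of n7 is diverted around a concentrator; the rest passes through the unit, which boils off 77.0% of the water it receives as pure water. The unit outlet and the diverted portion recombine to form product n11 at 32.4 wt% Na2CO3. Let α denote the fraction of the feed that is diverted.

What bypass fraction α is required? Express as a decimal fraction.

0.422

All 530×0.210 = 111.3 g/s of Na2CO3 reaches n11, so n11 = 111.3/0.324 = 343.52 g/s and vapour = 186.48 g/s.
The evaporator receives (1−α)·530 of feed at 0.790 water and removes 0.770 of that water:
0.770×0.790×(1−α)×530 = 186.48
(1−α) = 186.48/322.4 = 0.5784;  α = 0.4216.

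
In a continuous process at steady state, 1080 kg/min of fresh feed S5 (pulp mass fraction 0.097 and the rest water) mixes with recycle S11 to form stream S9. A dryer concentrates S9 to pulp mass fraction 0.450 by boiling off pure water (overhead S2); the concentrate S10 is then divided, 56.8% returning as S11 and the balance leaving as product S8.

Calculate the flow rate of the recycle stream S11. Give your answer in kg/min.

Overall pulp balance (none leaves overhead): pulp in fresh feed = pulp in product, i.e. 1080×0.097 = (1−0.568)·S10·0.450.
S10 = 104.76/(0.450×0.432) = 538.89 kg/min.
Recycle S11 = 0.568×538.89 = 306.09 kg/min.

306.1 kg/min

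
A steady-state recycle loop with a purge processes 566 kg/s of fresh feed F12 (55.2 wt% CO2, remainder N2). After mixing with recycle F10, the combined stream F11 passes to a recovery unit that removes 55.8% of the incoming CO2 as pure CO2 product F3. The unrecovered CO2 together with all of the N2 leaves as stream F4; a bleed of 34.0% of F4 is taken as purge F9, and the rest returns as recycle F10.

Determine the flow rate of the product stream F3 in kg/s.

CO2 in F11: m_A = 566×0.552 + (1−0.340)·(1−0.558)·m_A, so m_A = 312.43/0.7083 = 441.11 kg/s.
Product F3 = 0.558×441.11 = 246.14 kg/s.

246.1 kg/s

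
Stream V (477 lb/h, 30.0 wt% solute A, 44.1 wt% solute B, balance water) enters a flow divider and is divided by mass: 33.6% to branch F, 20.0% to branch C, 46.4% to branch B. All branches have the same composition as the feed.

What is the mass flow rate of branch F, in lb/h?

Branch F flow = 0.336×477 = 160.27 lb/h.

160.3 lb/h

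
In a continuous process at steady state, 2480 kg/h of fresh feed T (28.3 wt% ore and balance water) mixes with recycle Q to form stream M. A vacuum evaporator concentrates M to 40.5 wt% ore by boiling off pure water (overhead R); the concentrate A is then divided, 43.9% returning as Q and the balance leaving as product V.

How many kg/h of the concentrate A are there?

3089 kg/h

Overall ore balance (none leaves overhead): ore in fresh feed = ore in product, i.e. 2480×0.283 = (1−0.439)·A·0.405.
A = 701.84/(0.405×0.561) = 3089 kg/h.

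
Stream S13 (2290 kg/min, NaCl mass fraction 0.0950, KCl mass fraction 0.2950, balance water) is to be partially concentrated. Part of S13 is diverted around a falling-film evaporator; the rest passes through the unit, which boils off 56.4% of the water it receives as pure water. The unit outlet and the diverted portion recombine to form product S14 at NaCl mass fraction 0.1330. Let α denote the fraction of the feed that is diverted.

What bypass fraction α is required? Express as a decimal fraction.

0.170

All 2290×0.095 = 217.55 kg/min of NaCl reaches S14, so S14 = 217.55/0.133 = 1635.7 kg/min and vapour = 654.29 kg/min.
The evaporator receives (1−α)·2290 of feed at 0.610 water and removes 0.564 of that water:
0.564×0.610×(1−α)×2290 = 654.29
(1−α) = 654.29/787.85 = 0.8305;  α = 0.1695.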